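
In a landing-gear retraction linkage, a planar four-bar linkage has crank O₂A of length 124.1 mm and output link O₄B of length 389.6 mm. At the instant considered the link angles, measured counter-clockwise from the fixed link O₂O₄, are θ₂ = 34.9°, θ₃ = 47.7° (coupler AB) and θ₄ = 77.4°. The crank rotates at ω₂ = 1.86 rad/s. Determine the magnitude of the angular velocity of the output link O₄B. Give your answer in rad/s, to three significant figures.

0.265

ω₂ = 1.86 rad/s
Differentiating the loop-closure r₂e^{iθ₂}+r₃e^{iθ₃}=r₁+r₄e^{iθ₄} gives r₂ω₂e^{iθ₂}+r₃ω₃e^{iθ₃}=r₄ω₄e^{iθ₄}.
Eliminating the other unknown: ω₄ = r₂ω₂ sin(θ₂−θ₃) / [r₄ sin(θ₄−θ₃)].
Numerator sine = -0.22155; denominator sine = +0.49546.
Result = 0.1241·1.86·(-0.22155) / (0.3896·(+0.49546)) = -0.26493 rad/s; magnitude 0.26493 rad/s.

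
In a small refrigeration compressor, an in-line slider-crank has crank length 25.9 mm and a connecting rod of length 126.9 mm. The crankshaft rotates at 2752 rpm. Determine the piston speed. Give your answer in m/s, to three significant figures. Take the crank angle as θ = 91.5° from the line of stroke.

ω = 2π·2752/60 = 288.2 rad/s
For an in-line slider-crank, x = r cosθ + √(L² − r² sin²θ), so v = −rω sinθ·[1 + r cosθ/√(L² − r² sin²θ)].
With r = 0.0259 m, L = 0.1269 m, θ = 91.5°: √(L² − r² sin²θ) = 0.12423 m.
v = −0.0259·288.2·0.99966·[1 + 0.0259·-0.02618/0.12423] = -7.4208 m/s.
|v| = 7.4208 m/s.

7.42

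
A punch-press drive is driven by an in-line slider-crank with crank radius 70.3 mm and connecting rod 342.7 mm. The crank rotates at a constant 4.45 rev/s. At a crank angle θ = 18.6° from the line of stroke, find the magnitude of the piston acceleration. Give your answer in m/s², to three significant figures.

ω = 2π·4.45 = 27.96 rad/s
x(θ) = r cosθ + √(L² − r² sin²θ); with ω constant, a = ω²·d²x/dθ².
d²x/dθ² = −r cosθ − r²(cos2θ)/√u − r⁴ sin²2θ/(4u^{3/2}),  u = L² − r² sin²θ = 0.116941 m².
Substituting r = 0.0703 m, L = 0.3427 m, θ = 18.6°: d²x/dθ² = -0.078195 m.
a = ω²·d²x/dθ² = (27.96)²·(-0.078195) = -61.131 m/s²;  |a| = 61.131 m/s².

61.1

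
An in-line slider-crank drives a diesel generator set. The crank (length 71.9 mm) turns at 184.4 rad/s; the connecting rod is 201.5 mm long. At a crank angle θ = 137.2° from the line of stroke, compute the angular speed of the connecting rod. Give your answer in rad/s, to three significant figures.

49.8

ω = 184.4 rad/s
The rod makes angle φ with the slider axis where L sinφ = r sinθ; differentiating, L cosφ·φ̇ = r ω cosθ.
L cosφ = √(L² − r² sin²θ) = 0.19549 m.
|ω_rod| = r ω |cosθ| / √(L² − r² sin²θ) = 0.0719·184.4·0.73373/0.19549 = 49.763 rad/s.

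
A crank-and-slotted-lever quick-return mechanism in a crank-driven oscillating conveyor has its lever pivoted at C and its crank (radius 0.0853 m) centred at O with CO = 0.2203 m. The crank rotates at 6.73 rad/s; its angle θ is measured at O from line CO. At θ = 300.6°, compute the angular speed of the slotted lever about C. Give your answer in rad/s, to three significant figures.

1.51

ω = 6.73 rad/s
Crank pin A relative to C: A = (d + r cosθ, r sinθ); lever angle φ = atan2(r sinθ, d + r cosθ).
Differentiating tanφ: φ̇ = rω(d cosθ + r)/(d² + r² + 2dr cosθ).
d² + r² + 2dr cosθ = |CA|² = 0.0749396 m²;  d cosθ + r = +0.19744 m.
|ω_lever| = |0.0853·6.73·+0.19744| / 0.0749396 = 1.5125 rad/s.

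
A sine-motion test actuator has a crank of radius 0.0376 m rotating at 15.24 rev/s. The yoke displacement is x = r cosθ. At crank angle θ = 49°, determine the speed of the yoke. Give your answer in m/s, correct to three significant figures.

ω = 95.76 rad/s (from 15.24 rev/s).
x = r cosθ ⇒ ẋ = −rω sinθ.
|v| = rω|sinθ| = 0.0376·95.76·|sin 49°| = 2.7173 m/s.

2.72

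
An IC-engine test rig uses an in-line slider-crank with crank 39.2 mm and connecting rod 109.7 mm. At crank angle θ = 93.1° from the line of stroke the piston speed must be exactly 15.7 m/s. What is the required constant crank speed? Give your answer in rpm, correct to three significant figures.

For an in-line slider-crank, |v_piston| = rω|sinθ|·[1 + r cosθ/√(L² − r² sin²θ)].
With r = 0.0392 m, L = 0.1097 m, θ = 93.1°: the bracketed kinematic factor |dx/dθ| = 0.038333 m.
ω = v/|dx/dθ| = 15.7/0.038333 = 409.57 rad/s.
N = 60ω/(2π) = 3911.1 rpm.

3910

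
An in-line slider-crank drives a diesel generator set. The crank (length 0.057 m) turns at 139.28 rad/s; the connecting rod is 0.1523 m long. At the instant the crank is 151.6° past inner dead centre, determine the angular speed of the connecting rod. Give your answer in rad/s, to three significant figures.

46.6

ω = 139.3 rad/s
The rod makes angle φ with the slider axis where L sinφ = r sinθ; differentiating, L cosφ·φ̇ = r ω cosθ.
L cosφ = √(L² − r² sin²θ) = 0.14987 m.
|ω_rod| = r ω |cosθ| / √(L² − r² sin²θ) = 0.057·139.3·0.87965/0.14987 = 46.598 rad/s.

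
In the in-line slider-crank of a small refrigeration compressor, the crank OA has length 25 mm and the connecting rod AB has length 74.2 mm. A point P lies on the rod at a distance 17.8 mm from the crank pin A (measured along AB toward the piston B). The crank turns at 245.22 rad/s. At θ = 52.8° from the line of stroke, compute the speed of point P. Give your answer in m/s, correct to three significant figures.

5.85

ω = 245.2 rad/s.  Crank-pin speed |V_A| = rω = 6.1305 m/s, perpendicular to OA.
Rod angle: sinφ = −(r/L) sinθ ⇒ φ = -15.567°; ω_rod = −rω cosθ/√(L²−r²sin²θ) = -51.855 rad/s.
V_P = V_A + ω_rod × AP, with AP = 0.0178 m along the rod.
Components: V_Px = −rω sinθ − a·ω_rod·sinφ = -5.1308 m/s;  V_Py = rω cosθ + a·ω_rod·cosφ = +2.8173 m/s.
|V_P| = √(V_Px² + V_Py²) = 5.8535 m/s.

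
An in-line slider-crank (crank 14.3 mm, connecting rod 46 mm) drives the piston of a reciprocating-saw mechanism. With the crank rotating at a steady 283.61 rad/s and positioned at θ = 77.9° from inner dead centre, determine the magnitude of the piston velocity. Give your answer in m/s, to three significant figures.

ω = 283.6 rad/s
For an in-line slider-crank, x = r cosθ + √(L² − r² sin²θ), so v = −rω sinθ·[1 + r cosθ/√(L² − r² sin²θ)].
With r = 0.0143 m, L = 0.046 m, θ = 77.9°: √(L² − r² sin²θ) = 0.043823 m.
v = −0.0143·283.6·0.97778·[1 + 0.0143·0.20962/0.043823] = -4.2368 m/s.
|v| = 4.2368 m/s.

4.24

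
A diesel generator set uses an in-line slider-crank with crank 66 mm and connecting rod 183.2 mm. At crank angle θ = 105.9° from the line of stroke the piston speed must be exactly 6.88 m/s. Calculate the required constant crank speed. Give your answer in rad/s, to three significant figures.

121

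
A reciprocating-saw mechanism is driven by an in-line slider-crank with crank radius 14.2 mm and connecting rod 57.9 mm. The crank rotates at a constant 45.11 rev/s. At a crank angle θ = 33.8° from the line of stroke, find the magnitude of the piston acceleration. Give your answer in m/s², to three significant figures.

1060

ω = 2π·45.1 = 283.4 rad/s
x(θ) = r cosθ + √(L² − r² sin²θ); with ω constant, a = ω²·d²x/dθ².
d²x/dθ² = −r cosθ − r²(cos2θ)/√u − r⁴ sin²2θ/(4u^{3/2}),  u = L² − r² sin²θ = 0.00329001 m².
Substituting r = 0.0142 m, L = 0.0579 m, θ = 33.8°: d²x/dθ² = -0.013186 m.
a = ω²·d²x/dθ² = (283.4)²·(-0.013186) = -1059.3 m/s²;  |a| = 1059.3 m/s².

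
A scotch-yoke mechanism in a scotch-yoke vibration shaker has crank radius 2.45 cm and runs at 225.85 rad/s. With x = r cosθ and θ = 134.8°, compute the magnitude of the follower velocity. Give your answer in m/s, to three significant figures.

3.93

ω = 225.8 rad/s
x = r cosθ ⇒ ẋ = −rω sinθ.
|v| = rω|sinθ| = 0.0245·225.8·|sin 134.8°| = 3.9263 m/s.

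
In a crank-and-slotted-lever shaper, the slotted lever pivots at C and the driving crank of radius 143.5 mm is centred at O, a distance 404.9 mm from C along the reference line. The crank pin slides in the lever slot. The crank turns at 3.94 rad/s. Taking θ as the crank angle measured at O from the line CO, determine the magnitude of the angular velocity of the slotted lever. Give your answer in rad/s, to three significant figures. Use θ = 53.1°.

0.860

ω = 3.94 rad/s
Crank pin A relative to C: A = (d + r cosθ, r sinθ); lever angle φ = atan2(r sinθ, d + r cosθ).
Differentiating tanφ: φ̇ = rω(d cosθ + r)/(d² + r² + 2dr cosθ).
d² + r² + 2dr cosθ = |CA|² = 0.254309 m²;  d cosθ + r = +0.38661 m.
|ω_lever| = |0.1435·3.94·+0.38661| / 0.254309 = 0.85953 rad/s.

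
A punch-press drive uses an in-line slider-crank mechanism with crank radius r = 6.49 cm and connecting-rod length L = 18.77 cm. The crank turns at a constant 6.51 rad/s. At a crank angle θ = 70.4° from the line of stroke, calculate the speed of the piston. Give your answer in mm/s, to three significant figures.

447

ω = 6.51 rad/s
For an in-line slider-crank, x = r cosθ + √(L² − r² sin²θ), so v = −rω sinθ·[1 + r cosθ/√(L² − r² sin²θ)].
With r = 0.0649 m, L = 0.1877 m, θ = 70.4°: √(L² − r² sin²θ) = 0.17746 m.
v = −0.0649·6.51·0.94206·[1 + 0.0649·0.33545/0.17746] = -0.44685 m/s.
|v| = 0.44685 m/s = 446.85 mm/s.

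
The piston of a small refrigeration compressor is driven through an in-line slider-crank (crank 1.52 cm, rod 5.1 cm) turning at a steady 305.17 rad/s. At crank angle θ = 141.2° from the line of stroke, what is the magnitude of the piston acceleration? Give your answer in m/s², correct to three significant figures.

ω = 305.2 rad/s
x(θ) = r cosθ + √(L² − r² sin²θ); with ω constant, a = ω²·d²x/dθ².
d²x/dθ² = −r cosθ − r²(cos2θ)/√u − r⁴ sin²2θ/(4u^{3/2}),  u = L² − r² sin²θ = 0.00251029 m².
Substituting r = 0.0152 m, L = 0.051 m, θ = 141.2°: d²x/dθ² = +0.010755 m.
a = ω²·d²x/dθ² = (305.2)²·(+0.010755) = +1001.6 m/s²;  |a| = 1001.6 m/s².

1000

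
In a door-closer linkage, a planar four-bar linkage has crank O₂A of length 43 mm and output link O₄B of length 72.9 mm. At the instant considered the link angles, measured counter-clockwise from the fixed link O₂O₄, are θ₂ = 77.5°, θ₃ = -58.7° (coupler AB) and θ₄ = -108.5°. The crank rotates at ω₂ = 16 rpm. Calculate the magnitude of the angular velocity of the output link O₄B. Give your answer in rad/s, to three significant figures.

0.896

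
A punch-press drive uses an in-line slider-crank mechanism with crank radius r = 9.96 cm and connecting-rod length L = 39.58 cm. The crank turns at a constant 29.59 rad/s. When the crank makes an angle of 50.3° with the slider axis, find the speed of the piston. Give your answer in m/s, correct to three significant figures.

ω = 29.59 rad/s
For an in-line slider-crank, x = r cosθ + √(L² − r² sin²θ), so v = −rω sinθ·[1 + r cosθ/√(L² − r² sin²θ)].
With r = 0.0996 m, L = 0.3958 m, θ = 50.3°: √(L² − r² sin²θ) = 0.38831 m.
v = −0.0996·29.59·0.76940·[1 + 0.0996·0.63877/0.38831] = -2.6391 m/s.
|v| = 2.6391 m/s.

2.64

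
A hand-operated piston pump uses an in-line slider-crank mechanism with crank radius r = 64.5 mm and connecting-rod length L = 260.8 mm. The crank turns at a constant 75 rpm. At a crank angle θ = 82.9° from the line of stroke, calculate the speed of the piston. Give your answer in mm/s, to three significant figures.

519

ω = 2π·75/60 = 7.854 rad/s
For an in-line slider-crank, x = r cosθ + √(L² − r² sin²θ), so v = −rω sinθ·[1 + r cosθ/√(L² − r² sin²θ)].
With r = 0.0645 m, L = 0.2608 m, θ = 82.9°: √(L² − r² sin²θ) = 0.25282 m.
v = −0.0645·7.854·0.99233·[1 + 0.0645·0.12360/0.25282] = -0.51855 m/s.
|v| = 0.51855 m/s = 518.55 mm/s.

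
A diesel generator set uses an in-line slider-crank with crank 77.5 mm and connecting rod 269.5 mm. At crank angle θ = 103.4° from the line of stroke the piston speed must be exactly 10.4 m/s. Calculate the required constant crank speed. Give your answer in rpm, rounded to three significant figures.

For an in-line slider-crank, |v_piston| = rω|sinθ|·[1 + r cosθ/√(L² − r² sin²θ)].
With r = 0.0775 m, L = 0.2695 m, θ = 103.4°: the bracketed kinematic factor |dx/dθ| = 0.070157 m.
ω = v/|dx/dθ| = 10.4/0.070157 = 148.24 rad/s.
N = 60ω/(2π) = 1415.6 rpm.

1420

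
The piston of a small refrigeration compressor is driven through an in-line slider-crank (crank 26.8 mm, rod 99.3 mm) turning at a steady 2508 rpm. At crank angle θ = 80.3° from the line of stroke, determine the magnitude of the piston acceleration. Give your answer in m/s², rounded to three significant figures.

176

ω = 2π·2508/60 = 262.6 rad/s
x(θ) = r cosθ + √(L² − r² sin²θ); with ω constant, a = ω²·d²x/dθ².
d²x/dθ² = −r cosθ − r²(cos2θ)/√u − r⁴ sin²2θ/(4u^{3/2}),  u = L² − r² sin²θ = 0.00916264 m².
Substituting r = 0.0268 m, L = 0.0993 m, θ = 80.3°: d²x/dθ² = +0.0025457 m.
a = ω²·d²x/dθ² = (262.6)²·(+0.0025457) = +175.6 m/s²;  |a| = 175.6 m/s².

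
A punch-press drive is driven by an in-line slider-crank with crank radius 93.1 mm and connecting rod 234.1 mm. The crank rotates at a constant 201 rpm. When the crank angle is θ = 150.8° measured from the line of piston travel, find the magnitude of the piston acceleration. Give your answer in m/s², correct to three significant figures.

26.7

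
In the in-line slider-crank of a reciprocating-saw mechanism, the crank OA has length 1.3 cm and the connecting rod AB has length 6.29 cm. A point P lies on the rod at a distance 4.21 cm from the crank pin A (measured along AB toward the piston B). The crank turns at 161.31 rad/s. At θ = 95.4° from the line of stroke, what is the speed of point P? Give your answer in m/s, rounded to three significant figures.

2.06

ω = 161.3 rad/s.  Crank-pin speed |V_A| = rω = 2.097 m/s, perpendicular to OA.
Rod angle: sinφ = −(r/L) sinθ ⇒ φ = -11.874°; ω_rod = −rω cosθ/√(L²−r²sin²θ) = +3.2061 rad/s.
V_P = V_A + ω_rod × AP, with AP = 0.0421 m along the rod.
Components: V_Px = −rω sinθ − a·ω_rod·sinφ = -2.06 m/s;  V_Py = rω cosθ + a·ω_rod·cosφ = -0.06526 m/s.
|V_P| = √(V_Px² + V_Py²) = 2.061 m/s.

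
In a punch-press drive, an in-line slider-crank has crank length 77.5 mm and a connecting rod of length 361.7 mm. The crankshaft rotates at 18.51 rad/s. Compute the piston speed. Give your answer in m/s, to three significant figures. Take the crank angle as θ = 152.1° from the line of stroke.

ω = 18.51 rad/s
For an in-line slider-crank, x = r cosθ + √(L² − r² sin²θ), so v = −rω sinθ·[1 + r cosθ/√(L² − r² sin²θ)].
With r = 0.0775 m, L = 0.3617 m, θ = 152.1°: √(L² − r² sin²θ) = 0.35988 m.
v = −0.0775·18.51·0.46793·[1 + 0.0775·-0.88377/0.35988] = -0.5435 m/s.
|v| = 0.5435 m/s.

0.544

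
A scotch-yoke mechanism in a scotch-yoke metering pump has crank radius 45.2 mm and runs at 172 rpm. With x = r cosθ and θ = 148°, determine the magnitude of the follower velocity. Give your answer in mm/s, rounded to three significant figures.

431

ω = 18.01 rad/s (from 172 rpm).
x = r cosθ ⇒ ẋ = −rω sinθ.
|v| = rω|sinθ| = 0.0452·18.01·|sin 148°| = 0.43142 m/s = 431.42 mm/s.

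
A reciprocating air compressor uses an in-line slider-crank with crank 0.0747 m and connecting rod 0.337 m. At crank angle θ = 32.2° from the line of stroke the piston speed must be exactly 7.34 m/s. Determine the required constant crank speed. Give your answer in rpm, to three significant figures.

For an in-line slider-crank, |v_piston| = rω|sinθ|·[1 + r cosθ/√(L² − r² sin²θ)].
With r = 0.0747 m, L = 0.337 m, θ = 32.2°: the bracketed kinematic factor |dx/dθ| = 0.047325 m.
ω = v/|dx/dθ| = 7.34/0.047325 = 155.1 rad/s.
N = 60ω/(2π) = 1481.1 rpm.

1480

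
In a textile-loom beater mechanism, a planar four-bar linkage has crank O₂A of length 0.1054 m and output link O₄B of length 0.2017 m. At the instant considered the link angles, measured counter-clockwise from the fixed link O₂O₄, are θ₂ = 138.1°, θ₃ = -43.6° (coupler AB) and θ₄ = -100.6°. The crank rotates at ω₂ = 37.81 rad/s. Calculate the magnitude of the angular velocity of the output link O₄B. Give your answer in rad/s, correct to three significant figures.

ω₂ = 37.81 rad/s
Differentiating the loop-closure r₂e^{iθ₂}+r₃e^{iθ₃}=r₁+r₄e^{iθ₄} gives r₂ω₂e^{iθ₂}+r₃ω₃e^{iθ₃}=r₄ω₄e^{iθ₄}.
Eliminating the other unknown: ω₄ = r₂ω₂ sin(θ₂−θ₃) / [r₄ sin(θ₄−θ₃)].
Numerator sine = -0.02967; denominator sine = -0.83867.
Result = 0.1054·37.81·(-0.02967) / (0.2017·(-0.83867)) = +0.6989 rad/s; magnitude 0.6989 rad/s.

0.699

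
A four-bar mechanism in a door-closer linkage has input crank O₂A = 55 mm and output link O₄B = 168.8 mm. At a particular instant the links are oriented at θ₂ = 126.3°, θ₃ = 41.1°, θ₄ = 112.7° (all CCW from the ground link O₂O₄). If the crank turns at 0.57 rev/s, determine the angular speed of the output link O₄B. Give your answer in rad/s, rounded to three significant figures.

1.23

ω₂ = 3.581 rad/s (from 0.57 rev/s).
Differentiating the loop-closure r₂e^{iθ₂}+r₃e^{iθ₃}=r₁+r₄e^{iθ₄} gives r₂ω₂e^{iθ₂}+r₃ω₃e^{iθ₃}=r₄ω₄e^{iθ₄}.
Eliminating the other unknown: ω₄ = r₂ω₂ sin(θ₂−θ₃) / [r₄ sin(θ₄−θ₃)].
Numerator sine = +0.99649; denominator sine = +0.94888.
Result = 0.055·3.581·(+0.99649) / (0.1688·(+0.94888)) = +1.2255 rad/s; magnitude 1.2255 rad/s.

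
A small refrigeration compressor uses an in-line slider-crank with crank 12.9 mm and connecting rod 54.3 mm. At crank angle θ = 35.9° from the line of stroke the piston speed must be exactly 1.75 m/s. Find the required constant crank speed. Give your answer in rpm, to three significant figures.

1850

For an in-line slider-crank, |v_piston| = rω|sinθ|·[1 + r cosθ/√(L² − r² sin²θ)].
With r = 0.0129 m, L = 0.0543 m, θ = 35.9°: the bracketed kinematic factor |dx/dθ| = 0.0090342 m.
ω = v/|dx/dθ| = 1.75/0.0090342 = 193.71 rad/s.
N = 60ω/(2π) = 1849.8 rpm.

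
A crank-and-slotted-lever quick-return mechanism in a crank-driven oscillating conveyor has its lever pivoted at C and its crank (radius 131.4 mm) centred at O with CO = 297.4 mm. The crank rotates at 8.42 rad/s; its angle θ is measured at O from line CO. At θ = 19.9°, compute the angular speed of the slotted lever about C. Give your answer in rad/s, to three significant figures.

ω = 8.42 rad/s
Crank pin A relative to C: A = (d + r cosθ, r sinθ); lever angle φ = atan2(r sinθ, d + r cosθ).
Differentiating tanφ: φ̇ = rω(d cosθ + r)/(d² + r² + 2dr cosθ).
d² + r² + 2dr cosθ = |CA|² = 0.179203 m²;  d cosθ + r = +0.41104 m.
|ω_lever| = |0.1314·8.42·+0.41104| / 0.179203 = 2.5378 rad/s.

2.54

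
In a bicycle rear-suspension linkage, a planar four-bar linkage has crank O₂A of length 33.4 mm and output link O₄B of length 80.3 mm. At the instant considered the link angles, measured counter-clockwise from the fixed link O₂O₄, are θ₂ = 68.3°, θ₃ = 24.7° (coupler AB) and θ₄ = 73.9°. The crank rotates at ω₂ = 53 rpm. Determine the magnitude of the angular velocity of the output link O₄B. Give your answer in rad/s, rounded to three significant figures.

2.10

ω₂ = 5.55 rad/s (from 53 rpm).
Differentiating the loop-closure r₂e^{iθ₂}+r₃e^{iθ₃}=r₁+r₄e^{iθ₄} gives r₂ω₂e^{iθ₂}+r₃ω₃e^{iθ₃}=r₄ω₄e^{iθ₄}.
Eliminating the other unknown: ω₄ = r₂ω₂ sin(θ₂−θ₃) / [r₄ sin(θ₄−θ₃)].
Numerator sine = +0.68962; denominator sine = +0.75700.
Result = 0.0334·5.55·(+0.68962) / (0.0803·(+0.75700)) = +2.1031 rad/s; magnitude 2.1031 rad/s.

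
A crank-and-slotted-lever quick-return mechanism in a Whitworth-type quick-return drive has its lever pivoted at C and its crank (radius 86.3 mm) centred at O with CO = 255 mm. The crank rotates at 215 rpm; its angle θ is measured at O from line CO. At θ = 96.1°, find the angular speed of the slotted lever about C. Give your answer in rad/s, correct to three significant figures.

ω = 22.51 rad/s (from 215 rpm).
Crank pin A relative to C: A = (d + r cosθ, r sinθ); lever angle φ = atan2(r sinθ, d + r cosθ).
Differentiating tanφ: φ̇ = rω(d cosθ + r)/(d² + r² + 2dr cosθ).
d² + r² + 2dr cosθ = |CA|² = 0.0677957 m²;  d cosθ + r = +0.059203 m.
|ω_lever| = |0.0863·22.51·+0.059203| / 0.0677957 = 1.6967 rad/s.

1.70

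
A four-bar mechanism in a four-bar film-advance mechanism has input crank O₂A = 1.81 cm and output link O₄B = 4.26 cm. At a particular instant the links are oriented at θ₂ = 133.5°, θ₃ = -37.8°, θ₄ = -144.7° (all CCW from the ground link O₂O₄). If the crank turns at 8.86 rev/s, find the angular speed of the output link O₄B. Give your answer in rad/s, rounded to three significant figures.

ω₂ = 55.67 rad/s (from 8.86 rev/s).
Differentiating the loop-closure r₂e^{iθ₂}+r₃e^{iθ₃}=r₁+r₄e^{iθ₄} gives r₂ω₂e^{iθ₂}+r₃ω₃e^{iθ₃}=r₄ω₄e^{iθ₄}.
Eliminating the other unknown: ω₄ = r₂ω₂ sin(θ₂−θ₃) / [r₄ sin(θ₄−θ₃)].
Numerator sine = +0.15126; denominator sine = -0.95681.
Result = 0.0181·55.67·(+0.15126) / (0.0426·(-0.95681)) = -3.7392 rad/s; magnitude 3.7392 rad/s.

3.74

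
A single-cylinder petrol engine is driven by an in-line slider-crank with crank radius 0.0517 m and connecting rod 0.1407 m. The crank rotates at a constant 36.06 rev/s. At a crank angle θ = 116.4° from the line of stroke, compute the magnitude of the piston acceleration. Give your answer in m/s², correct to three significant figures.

ω = 2π·36.1 = 226.6 rad/s
x(θ) = r cosθ + √(L² − r² sin²θ); with ω constant, a = ω²·d²x/dθ².
d²x/dθ² = −r cosθ − r²(cos2θ)/√u − r⁴ sin²2θ/(4u^{3/2}),  u = L² − r² sin²θ = 0.017652 m².
Substituting r = 0.0517 m, L = 0.1407 m, θ = 116.4°: d²x/dθ² = +0.034668 m.
a = ω²·d²x/dθ² = (226.6)²·(+0.034668) = +1779.7 m/s²;  |a| = 1779.7 m/s².

1780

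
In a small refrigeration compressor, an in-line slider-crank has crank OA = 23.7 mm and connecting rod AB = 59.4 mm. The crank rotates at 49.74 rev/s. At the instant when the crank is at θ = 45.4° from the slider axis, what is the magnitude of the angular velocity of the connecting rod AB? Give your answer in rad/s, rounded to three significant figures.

ω = 312.5 rad/s (converted from 49.74 rev/s).
The rod makes angle φ with the slider axis where L sinφ = r sinθ; differentiating, L cosφ·φ̇ = r ω cosθ.
L cosφ = √(L² − r² sin²θ) = 0.056953 m.
|ω_rod| = r ω |cosθ| / √(L² − r² sin²θ) = 0.0237·312.5·0.70215/0.056953 = 91.317 rad/s.

91.3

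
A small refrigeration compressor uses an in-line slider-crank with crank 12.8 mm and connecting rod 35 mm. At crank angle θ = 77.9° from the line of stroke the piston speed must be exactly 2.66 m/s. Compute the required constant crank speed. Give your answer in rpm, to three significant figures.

For an in-line slider-crank, |v_piston| = rω|sinθ|·[1 + r cosθ/√(L² − r² sin²θ)].
With r = 0.0128 m, L = 0.035 m, θ = 77.9°: the bracketed kinematic factor |dx/dθ| = 0.013543 m.
ω = v/|dx/dθ| = 2.66/0.013543 = 196.41 rad/s.
N = 60ω/(2π) = 1875.6 rpm.

1880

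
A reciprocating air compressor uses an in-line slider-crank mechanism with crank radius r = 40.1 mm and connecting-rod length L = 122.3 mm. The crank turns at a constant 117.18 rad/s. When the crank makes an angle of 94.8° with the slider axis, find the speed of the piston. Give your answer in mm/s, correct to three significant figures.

ω = 117.2 rad/s
For an in-line slider-crank, x = r cosθ + √(L² − r² sin²θ), so v = −rω sinθ·[1 + r cosθ/√(L² − r² sin²θ)].
With r = 0.0401 m, L = 0.1223 m, θ = 94.8°: √(L² − r² sin²θ) = 0.11559 m.
v = −0.0401·117.2·0.99649·[1 + 0.0401·-0.08368/0.11559] = -4.5465 m/s.
|v| = 4.5465 m/s = 4546.5 mm/s.

4550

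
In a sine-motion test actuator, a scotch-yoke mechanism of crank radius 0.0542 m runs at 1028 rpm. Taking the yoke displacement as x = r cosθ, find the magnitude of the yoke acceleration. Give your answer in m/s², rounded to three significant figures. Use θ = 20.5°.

ω = 107.7 rad/s (from 1028 rpm).
x = r cosθ ⇒ ẍ = −rω² cosθ (ω constant).
|a| = rω²|cosθ| = 0.0542·(107.7)²·|cos 20.5°| = 588.34 m/s².

588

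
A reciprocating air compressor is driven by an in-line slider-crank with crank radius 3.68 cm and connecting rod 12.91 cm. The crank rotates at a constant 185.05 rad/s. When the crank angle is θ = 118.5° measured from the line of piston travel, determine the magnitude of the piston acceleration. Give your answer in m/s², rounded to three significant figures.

ω = 185.1 rad/s
x(θ) = r cosθ + √(L² − r² sin²θ); with ω constant, a = ω²·d²x/dθ².
d²x/dθ² = −r cosθ − r²(cos2θ)/√u − r⁴ sin²2θ/(4u^{3/2}),  u = L² − r² sin²θ = 0.0156209 m².
Substituting r = 0.0368 m, L = 0.1291 m, θ = 118.5°: d²x/dθ² = +0.023296 m.
a = ω²·d²x/dθ² = (185.1)²·(+0.023296) = +797.72 m/s²;  |a| = 797.72 m/s².

798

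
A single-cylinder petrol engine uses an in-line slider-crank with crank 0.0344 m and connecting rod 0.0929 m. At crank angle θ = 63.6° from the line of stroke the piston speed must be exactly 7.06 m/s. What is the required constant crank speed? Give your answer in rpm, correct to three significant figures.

1860

For an in-line slider-crank, |v_piston| = rω|sinθ|·[1 + r cosθ/√(L² − r² sin²θ)].
With r = 0.0344 m, L = 0.0929 m, θ = 63.6°: the bracketed kinematic factor |dx/dθ| = 0.03619 m.
ω = v/|dx/dθ| = 7.06/0.03619 = 195.08 rad/s.
N = 60ω/(2π) = 1862.9 rpm.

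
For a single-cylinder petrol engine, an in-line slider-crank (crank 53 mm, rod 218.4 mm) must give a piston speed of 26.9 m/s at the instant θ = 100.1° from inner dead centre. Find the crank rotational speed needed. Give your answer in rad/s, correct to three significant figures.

539

For an in-line slider-crank, |v_piston| = rω|sinθ|·[1 + r cosθ/√(L² − r² sin²θ)].
With r = 0.053 m, L = 0.2184 m, θ = 100.1°: the bracketed kinematic factor |dx/dθ| = 0.049892 m.
ω = v/|dx/dθ| = 26.9/0.049892 = 539.17 rad/s.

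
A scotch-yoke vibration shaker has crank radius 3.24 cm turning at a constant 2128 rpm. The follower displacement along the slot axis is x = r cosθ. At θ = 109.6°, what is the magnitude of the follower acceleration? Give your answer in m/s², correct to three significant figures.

ω = 222.8 rad/s (from 2128 rpm).
x = r cosθ ⇒ ẍ = −rω² cosθ (ω constant).
|a| = rω²|cosθ| = 0.0324·(222.8)²·|cos 109.6°| = 539.73 m/s².

540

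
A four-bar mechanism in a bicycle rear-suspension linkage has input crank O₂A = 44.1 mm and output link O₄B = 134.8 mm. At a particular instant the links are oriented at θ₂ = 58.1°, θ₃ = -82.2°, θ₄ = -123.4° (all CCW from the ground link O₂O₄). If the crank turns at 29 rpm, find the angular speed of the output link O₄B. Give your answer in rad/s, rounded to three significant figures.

0.963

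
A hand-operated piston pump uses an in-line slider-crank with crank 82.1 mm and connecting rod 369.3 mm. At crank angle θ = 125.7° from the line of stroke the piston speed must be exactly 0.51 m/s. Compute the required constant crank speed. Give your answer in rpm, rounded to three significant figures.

84.1

For an in-line slider-crank, |v_piston| = rω|sinθ|·[1 + r cosθ/√(L² − r² sin²θ)].
With r = 0.0821 m, L = 0.3693 m, θ = 125.7°: the bracketed kinematic factor |dx/dθ| = 0.057878 m.
ω = v/|dx/dθ| = 0.51/0.057878 = 8.8116 rad/s.
N = 60ω/(2π) = 84.145 rpm.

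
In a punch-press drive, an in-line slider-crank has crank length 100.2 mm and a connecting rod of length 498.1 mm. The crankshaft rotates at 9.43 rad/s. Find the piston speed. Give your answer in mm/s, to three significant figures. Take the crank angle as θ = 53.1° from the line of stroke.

848

ω = 9.43 rad/s
For an in-line slider-crank, x = r cosθ + √(L² − r² sin²θ), so v = −rω sinθ·[1 + r cosθ/√(L² − r² sin²θ)].
With r = 0.1002 m, L = 0.4981 m, θ = 53.1°: √(L² − r² sin²θ) = 0.49161 m.
v = −0.1002·9.43·0.79968·[1 + 0.1002·0.60042/0.49161] = -0.84808 m/s.
|v| = 0.84808 m/s = 848.08 mm/s.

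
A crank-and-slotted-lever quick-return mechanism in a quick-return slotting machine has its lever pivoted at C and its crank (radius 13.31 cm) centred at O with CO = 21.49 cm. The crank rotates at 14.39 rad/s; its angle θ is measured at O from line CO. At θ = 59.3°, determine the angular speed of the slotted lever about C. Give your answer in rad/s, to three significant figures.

ω = 14.39 rad/s
Crank pin A relative to C: A = (d + r cosθ, r sinθ); lever angle φ = atan2(r sinθ, d + r cosθ).
Differentiating tanφ: φ̇ = rω(d cosθ + r)/(d² + r² + 2dr cosθ).
d² + r² + 2dr cosθ = |CA|² = 0.0931039 m²;  d cosθ + r = +0.24282 m.
|ω_lever| = |0.1331·14.39·+0.24282| / 0.0931039 = 4.9951 rad/s.

5.00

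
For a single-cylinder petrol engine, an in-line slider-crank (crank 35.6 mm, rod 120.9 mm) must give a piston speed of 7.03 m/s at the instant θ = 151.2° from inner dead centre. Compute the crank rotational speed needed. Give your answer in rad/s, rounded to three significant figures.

For an in-line slider-crank, |v_piston| = rω|sinθ|·[1 + r cosθ/√(L² − r² sin²θ)].
With r = 0.0356 m, L = 0.1209 m, θ = 151.2°: the bracketed kinematic factor |dx/dθ| = 0.01268 m.
ω = v/|dx/dθ| = 7.03/0.01268 = 554.43 rad/s.

554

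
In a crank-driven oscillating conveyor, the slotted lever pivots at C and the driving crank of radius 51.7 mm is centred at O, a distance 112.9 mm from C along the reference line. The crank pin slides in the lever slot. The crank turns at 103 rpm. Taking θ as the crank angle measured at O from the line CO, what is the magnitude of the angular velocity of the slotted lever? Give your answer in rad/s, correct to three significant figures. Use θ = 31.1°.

ω = 10.79 rad/s (from 103 rpm).
Crank pin A relative to C: A = (d + r cosθ, r sinθ); lever angle φ = atan2(r sinθ, d + r cosθ).
Differentiating tanφ: φ̇ = rω(d cosθ + r)/(d² + r² + 2dr cosθ).
d² + r² + 2dr cosθ = |CA|² = 0.0254152 m²;  d cosθ + r = +0.14837 m.
|ω_lever| = |0.0517·10.79·+0.14837| / 0.0254152 = 3.2555 rad/s.

3.26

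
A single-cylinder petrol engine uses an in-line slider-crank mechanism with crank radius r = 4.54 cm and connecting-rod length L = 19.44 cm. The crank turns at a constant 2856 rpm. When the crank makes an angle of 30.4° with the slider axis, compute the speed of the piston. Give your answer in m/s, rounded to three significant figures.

ω = 2π·2856/60 = 299.1 rad/s
For an in-line slider-crank, x = r cosθ + √(L² − r² sin²θ), so v = −rω sinθ·[1 + r cosθ/√(L² − r² sin²θ)].
With r = 0.0454 m, L = 0.1944 m, θ = 30.4°: √(L² − r² sin²θ) = 0.19304 m.
v = −0.0454·299.1·0.50603·[1 + 0.0454·0.86251/0.19304] = -8.2648 m/s.
|v| = 8.2648 m/s.

8.26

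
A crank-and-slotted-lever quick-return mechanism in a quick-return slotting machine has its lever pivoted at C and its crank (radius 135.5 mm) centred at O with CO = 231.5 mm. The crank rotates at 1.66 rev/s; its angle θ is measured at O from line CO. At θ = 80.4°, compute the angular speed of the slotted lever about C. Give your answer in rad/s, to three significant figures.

2.99

ω = 10.43 rad/s (from 1.66 rev/s).
Crank pin A relative to C: A = (d + r cosθ, r sinθ); lever angle φ = atan2(r sinθ, d + r cosθ).
Differentiating tanφ: φ̇ = rω(d cosθ + r)/(d² + r² + 2dr cosθ).
d² + r² + 2dr cosθ = |CA|² = 0.082415 m²;  d cosθ + r = +0.17411 m.
|ω_lever| = |0.1355·10.43·+0.17411| / 0.082415 = 2.9856 rad/s.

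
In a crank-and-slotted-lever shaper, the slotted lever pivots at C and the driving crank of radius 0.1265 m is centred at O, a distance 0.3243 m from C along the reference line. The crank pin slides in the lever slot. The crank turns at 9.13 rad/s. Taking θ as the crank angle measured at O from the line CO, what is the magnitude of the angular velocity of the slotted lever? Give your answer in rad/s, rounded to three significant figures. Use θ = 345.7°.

ω = 9.13 rad/s
Crank pin A relative to C: A = (d + r cosθ, r sinθ); lever angle φ = atan2(r sinθ, d + r cosθ).
Differentiating tanφ: φ̇ = rω(d cosθ + r)/(d² + r² + 2dr cosθ).
d² + r² + 2dr cosθ = |CA|² = 0.200678 m²;  d cosθ + r = +0.44075 m.
|ω_lever| = |0.1265·9.13·+0.44075| / 0.200678 = 2.5366 rad/s.

2.54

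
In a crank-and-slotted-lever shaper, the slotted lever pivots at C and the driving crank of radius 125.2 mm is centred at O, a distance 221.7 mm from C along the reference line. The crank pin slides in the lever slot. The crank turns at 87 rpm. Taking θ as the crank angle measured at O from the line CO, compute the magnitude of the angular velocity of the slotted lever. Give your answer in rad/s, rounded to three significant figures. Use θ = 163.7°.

ω = 9.111 rad/s (from 87 rpm).
Crank pin A relative to C: A = (d + r cosθ, r sinθ); lever angle φ = atan2(r sinθ, d + r cosθ).
Differentiating tanφ: φ̇ = rω(d cosθ + r)/(d² + r² + 2dr cosθ).
d² + r² + 2dr cosθ = |CA|² = 0.0115436 m²;  d cosθ + r = -0.087589 m.
|ω_lever| = |0.1252·9.111·-0.087589| / 0.0115436 = 8.6548 rad/s.

8.65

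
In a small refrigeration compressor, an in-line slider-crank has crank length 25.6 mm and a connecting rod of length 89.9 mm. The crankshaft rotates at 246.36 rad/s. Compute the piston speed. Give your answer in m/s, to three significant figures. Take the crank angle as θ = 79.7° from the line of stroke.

ω = 246.4 rad/s
For an in-line slider-crank, x = r cosθ + √(L² − r² sin²θ), so v = −rω sinθ·[1 + r cosθ/√(L² − r² sin²θ)].
With r = 0.0256 m, L = 0.0899 m, θ = 79.7°: √(L² − r² sin²θ) = 0.086299 m.
v = −0.0256·246.4·0.98389·[1 + 0.0256·0.17880/0.086299] = -6.5343 m/s.
|v| = 6.5343 m/s.

6.53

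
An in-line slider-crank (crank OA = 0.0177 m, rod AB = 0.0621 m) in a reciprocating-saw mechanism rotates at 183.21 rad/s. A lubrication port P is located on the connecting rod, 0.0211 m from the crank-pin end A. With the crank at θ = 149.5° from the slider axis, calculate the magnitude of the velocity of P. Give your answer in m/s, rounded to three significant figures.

2.38

ω = 183.2 rad/s.  Crank-pin speed |V_A| = rω = 3.2428 m/s, perpendicular to OA.
Rod angle: sinφ = −(r/L) sinθ ⇒ φ = -8.318°; ω_rod = −rω cosθ/√(L²−r²sin²θ) = +45.472 rad/s.
V_P = V_A + ω_rod × AP, with AP = 0.0211 m along the rod.
Components: V_Px = −rω sinθ − a·ω_rod·sinφ = -1.5071 m/s;  V_Py = rω cosθ + a·ω_rod·cosφ = -1.8447 m/s.
|V_P| = √(V_Px² + V_Py²) = 2.3821 m/s.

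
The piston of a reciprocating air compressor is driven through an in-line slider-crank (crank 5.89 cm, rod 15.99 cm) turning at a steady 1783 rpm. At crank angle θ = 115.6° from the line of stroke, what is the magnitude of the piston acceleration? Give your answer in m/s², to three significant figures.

ω = 2π·1783/60 = 186.7 rad/s
x(θ) = r cosθ + √(L² − r² sin²θ); with ω constant, a = ω²·d²x/dθ².
d²x/dθ² = −r cosθ − r²(cos2θ)/√u − r⁴ sin²2θ/(4u^{3/2}),  u = L² − r² sin²θ = 0.0227465 m².
Substituting r = 0.0589 m, L = 0.1599 m, θ = 115.6°: d²x/dθ² = +0.039331 m.
a = ω²·d²x/dθ² = (186.7)²·(+0.039331) = +1371.2 m/s²;  |a| = 1371.2 m/s².

1370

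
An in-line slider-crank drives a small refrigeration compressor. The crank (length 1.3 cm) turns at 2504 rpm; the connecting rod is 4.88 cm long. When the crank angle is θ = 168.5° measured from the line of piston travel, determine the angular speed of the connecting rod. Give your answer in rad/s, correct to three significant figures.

68.5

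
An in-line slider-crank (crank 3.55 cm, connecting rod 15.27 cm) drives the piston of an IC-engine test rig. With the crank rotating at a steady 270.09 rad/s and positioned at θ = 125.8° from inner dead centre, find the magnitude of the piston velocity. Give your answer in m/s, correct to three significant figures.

ω = 270.1 rad/s
For an in-line slider-crank, x = r cosθ + √(L² − r² sin²θ), so v = −rω sinθ·[1 + r cosθ/√(L² − r² sin²θ)].
With r = 0.0355 m, L = 0.1527 m, θ = 125.8°: √(L² − r² sin²θ) = 0.14996 m.
v = −0.0355·270.1·0.81106·[1 + 0.0355·-0.58496/0.14996] = -6.6998 m/s.
|v| = 6.6998 m/s.

6.70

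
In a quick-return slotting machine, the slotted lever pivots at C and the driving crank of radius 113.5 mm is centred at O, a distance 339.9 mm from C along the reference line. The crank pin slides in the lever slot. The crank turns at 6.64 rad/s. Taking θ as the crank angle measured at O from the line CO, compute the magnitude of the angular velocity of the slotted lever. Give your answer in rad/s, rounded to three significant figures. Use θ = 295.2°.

1.21

ω = 6.64 rad/s
Crank pin A relative to C: A = (d + r cosθ, r sinθ); lever angle φ = atan2(r sinθ, d + r cosθ).
Differentiating tanφ: φ̇ = rω(d cosθ + r)/(d² + r² + 2dr cosθ).
d² + r² + 2dr cosθ = |CA|² = 0.161266 m²;  d cosθ + r = +0.25822 m.
|ω_lever| = |0.1135·6.64·+0.25822| / 0.161266 = 1.2067 rad/s.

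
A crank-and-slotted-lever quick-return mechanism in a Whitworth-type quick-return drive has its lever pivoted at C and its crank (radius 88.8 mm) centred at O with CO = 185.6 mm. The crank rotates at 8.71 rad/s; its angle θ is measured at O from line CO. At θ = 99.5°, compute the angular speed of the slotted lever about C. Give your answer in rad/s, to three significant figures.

1.22

ω = 8.71 rad/s
Crank pin A relative to C: A = (d + r cosθ, r sinθ); lever angle φ = atan2(r sinθ, d + r cosθ).
Differentiating tanφ: φ̇ = rω(d cosθ + r)/(d² + r² + 2dr cosθ).
d² + r² + 2dr cosθ = |CA|² = 0.0368924 m²;  d cosθ + r = +0.058167 m.
|ω_lever| = |0.0888·8.71·+0.058167| / 0.0368924 = 1.2195 rad/s.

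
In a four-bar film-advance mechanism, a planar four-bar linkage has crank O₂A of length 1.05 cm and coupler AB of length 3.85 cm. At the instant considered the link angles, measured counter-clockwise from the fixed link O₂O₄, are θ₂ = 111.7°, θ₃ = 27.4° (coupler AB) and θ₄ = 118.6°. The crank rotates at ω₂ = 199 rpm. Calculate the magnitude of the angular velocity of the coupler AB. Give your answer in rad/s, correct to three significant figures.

ω₂ = 20.84 rad/s (from 199 rpm).
Differentiating the loop-closure r₂e^{iθ₂}+r₃e^{iθ₃}=r₁+r₄e^{iθ₄} gives r₂ω₂e^{iθ₂}+r₃ω₃e^{iθ₃}=r₄ω₄e^{iθ₄}.
Eliminating the other unknown: ω₃ = r₂ω₂ sin(θ₄−θ₂) / [r₃ sin(θ₃−θ₄)].
Numerator sine = +0.12014; denominator sine = -0.99978.
Result = 0.0105·20.84·(+0.12014) / (0.0385·(-0.99978)) = -0.68294 rad/s; magnitude 0.68294 rad/s.

0.683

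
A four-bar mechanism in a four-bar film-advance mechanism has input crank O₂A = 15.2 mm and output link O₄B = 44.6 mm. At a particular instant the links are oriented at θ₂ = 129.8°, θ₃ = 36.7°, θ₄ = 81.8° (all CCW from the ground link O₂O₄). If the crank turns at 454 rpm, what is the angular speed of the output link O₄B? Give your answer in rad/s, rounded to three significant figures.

22.8

ω₂ = 47.54 rad/s (from 454 rpm).
Differentiating the loop-closure r₂e^{iθ₂}+r₃e^{iθ₃}=r₁+r₄e^{iθ₄} gives r₂ω₂e^{iθ₂}+r₃ω₃e^{iθ₃}=r₄ω₄e^{iθ₄}.
Eliminating the other unknown: ω₄ = r₂ω₂ sin(θ₂−θ₃) / [r₄ sin(θ₄−θ₃)].
Numerator sine = +0.99854; denominator sine = +0.70834.
Result = 0.0152·47.54·(+0.99854) / (0.0446·(+0.70834)) = +22.841 rad/s; magnitude 22.841 rad/s.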